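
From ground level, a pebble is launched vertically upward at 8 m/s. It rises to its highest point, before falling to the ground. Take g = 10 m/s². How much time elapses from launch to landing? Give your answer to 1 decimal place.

Phase 1 (rising): v₀ = 8.00 m/s, a = -10 m/s².
v = v₀ + at → t = (0 − 8.00) / -10 = 0.800 s
v² = v₀² + 2aΔx → Δx = (0² − 8.00²)/(2·-10) = 3.20 m

Phase 2 (falling): v₀ = 0 m/s, a = -10 m/s².
Falls 3.20 m from rest: t = √(2·3.20/10) = 0.800 s; v = g·t = 8.00 m/s.
Total time = 0.800 + 0.800 = 1.60 s

1.6 s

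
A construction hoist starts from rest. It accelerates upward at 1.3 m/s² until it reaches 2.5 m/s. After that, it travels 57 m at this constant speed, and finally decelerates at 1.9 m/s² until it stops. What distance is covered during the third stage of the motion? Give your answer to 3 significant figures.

Phase 1 (accelerating): v₀ = 0 m/s, a = 1.3 m/s².
v = v₀ + at → t = (2.5 − 0) / 1.3 = 1.92 s
v² = v₀² + 2aΔx → Δx = (2.5² − 0²)/(2·1.3) = 2.40 m

Phase 2 (constant speed): v₀ = 2.50 m/s, a = 0 m/s².
Constant speed: t = d/v = 57/2.50 = 22.8 s

Phase 3 (decelerating): v₀ = 2.50 m/s, a = -1.9 m/s².
v = v₀ + at → t = (0 − 2.50) / -1.9 = 1.32 s
v² = v₀² + 2aΔx → Δx = (0² − 2.50²)/(2·-1.9) = 1.64 m
Distance in phase 3 = 1.64 m

1.64 m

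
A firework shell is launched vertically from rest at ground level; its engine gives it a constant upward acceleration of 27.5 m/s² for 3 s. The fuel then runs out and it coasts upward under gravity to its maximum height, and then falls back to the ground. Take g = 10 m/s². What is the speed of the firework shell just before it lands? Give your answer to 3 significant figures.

96.3 m/s

Phase 1 (powered ascent): v₀ = 0 m/s, a = 27.5 m/s².
v = v₀ + at = 0 + (27.5)(3) = 82.5 m/s
Δx = v₀t + ½at² = 0·3 + 0.5·27.5·3² = 124 m

Phase 2 (coasting upward): v₀ = 82.5 m/s, a = -10 m/s².
v = v₀ + at → t = (0 − 82.5) / -10 = 8.25 s
v² = v₀² + 2aΔx → Δx = (0² − 82.5²)/(2·-10) = 340 m

Phase 3 (free fall): v₀ = 0 m/s, a = -10 m/s².
Falls 464 m from rest: t = √(2·464/10) = 9.63 s; v = g·t = 96.3 m/s.
Impact speed = 96.3 m/s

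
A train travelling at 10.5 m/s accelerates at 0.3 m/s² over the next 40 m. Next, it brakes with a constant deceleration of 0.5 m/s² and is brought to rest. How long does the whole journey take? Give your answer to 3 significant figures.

Phase 1 (accelerating): v₀ = 10.5 m/s, a = 0.3 m/s².
v² = v₀² + 2aΔx = 10.5² + 2·0.3·40 = 134 → v = 11.6 m/s
t = (v − v₀)/a = (11.6 − 10.5)/0.3 = 3.62 s

Phase 2 (decelerating): v₀ = 11.6 m/s, a = -0.5 m/s².
v = v₀ + at → t = (0 − 11.6) / -0.5 = 23.2 s
v² = v₀² + 2aΔx → Δx = (0² − 11.6²)/(2·-0.5) = 134 m
Total time = 3.62 + 23.2 = 26.8 s

26.8 s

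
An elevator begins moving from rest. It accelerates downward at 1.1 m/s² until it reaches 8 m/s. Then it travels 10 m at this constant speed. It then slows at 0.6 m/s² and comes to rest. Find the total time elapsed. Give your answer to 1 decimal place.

21.9 s

Phase 1 (accelerating): v₀ = 0 m/s, a = 1.1 m/s².
v = v₀ + at → t = (8 − 0) / 1.1 = 7.27 s
v² = v₀² + 2aΔx → Δx = (8² − 0²)/(2·1.1) = 29.1 m

Phase 2 (constant speed): v₀ = 8.00 m/s, a = 0 m/s².
Constant speed: t = d/v = 10/8.00 = 1.25 s

Phase 3 (decelerating): v₀ = 8.00 m/s, a = -0.6 m/s².
v = v₀ + at → t = (0 − 8.00) / -0.6 = 13.3 s
v² = v₀² + 2aΔx → Δx = (0² − 8.00²)/(2·-0.6) = 53.3 m
Total time = 7.27 + 1.25 + 13.3 = 21.9 s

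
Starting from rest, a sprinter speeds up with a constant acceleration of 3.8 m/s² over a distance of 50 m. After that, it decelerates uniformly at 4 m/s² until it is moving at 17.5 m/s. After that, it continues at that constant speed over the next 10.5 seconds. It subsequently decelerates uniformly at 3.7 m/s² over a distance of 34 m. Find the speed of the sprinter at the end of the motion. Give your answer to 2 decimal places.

7.39 m/s

Phase 1 (accelerating): v₀ = 0 m/s, a = 3.8 m/s².
v² = v₀² + 2aΔx = 0² + 2·3.8·50 = 380 → v = 19.5 m/s
t = (v − v₀)/a = (19.5 − 0)/3.8 = 5.13 s

Phase 2 (decelerating): v₀ = 19.5 m/s, a = -4 m/s².
v = v₀ + at → t = (17.5 − 19.5) / -4 = 0.498 s
v² = v₀² + 2aΔx → Δx = (17.5² − 19.5²)/(2·-4) = 9.22 m

Phase 3 (constant speed): v₀ = 17.5 m/s, a = 0 m/s².
v = v₀ + at = 17.5 + (0)(10.5) = 17.5 m/s
Δx = v₀t + ½at² = 17.5·10.5 + 0.5·0·10.5² = 184 m

Phase 4 (decelerating): v₀ = 17.5 m/s, a = -3.7 m/s².
v² = v₀² + 2aΔx = 17.5² + 2·-3.7·34 = 54.6 → v = 7.39 m/s
t = (v − v₀)/a = (7.39 − 17.5)/-3.7 = 2.73 s
Final speed = 7.39 m/s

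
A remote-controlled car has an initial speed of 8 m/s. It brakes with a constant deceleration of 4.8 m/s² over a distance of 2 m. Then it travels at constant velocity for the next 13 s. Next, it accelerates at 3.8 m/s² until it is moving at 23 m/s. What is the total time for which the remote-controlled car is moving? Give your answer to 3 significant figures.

Phase 1 (decelerating): v₀ = 8.00 m/s, a = -4.8 m/s².
v² = v₀² + 2aΔx = 8.00² + 2·-4.8·2 = 44.8 → v = 6.69 m/s
t = (v − v₀)/a = (6.69 − 8.00)/-4.8 = 0.272 s

Phase 2 (constant speed): v₀ = 6.69 m/s, a = 0 m/s².
v = v₀ + at = 6.69 + (0)(13) = 6.69 m/s
Δx = v₀t + ½at² = 6.69·13 + 0.5·0·13² = 87.0 m

Phase 3 (accelerating): v₀ = 6.69 m/s, a = 3.8 m/s².
v = v₀ + at → t = (23 − 6.69) / 3.8 = 4.29 s
v² = v₀² + 2aΔx → Δx = (23² − 6.69²)/(2·3.8) = 63.7 m
Total time = 0.272 + 13.0 + 4.29 = 17.6 s

17.6 s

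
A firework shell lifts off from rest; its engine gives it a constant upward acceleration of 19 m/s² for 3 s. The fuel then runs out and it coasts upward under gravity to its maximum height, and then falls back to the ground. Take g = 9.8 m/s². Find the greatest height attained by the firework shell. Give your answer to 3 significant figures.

251 m

Phase 1 (powered ascent): v₀ = 0 m/s, a = 19 m/s².
v = v₀ + at = 0 + (19)(3) = 57.0 m/s
Δx = v₀t + ½at² = 0·3 + 0.5·19·3² = 85.5 m

Phase 2 (coasting upward): v₀ = 57.0 m/s, a = -9.8 m/s².
v = v₀ + at → t = (0 − 57.0) / -9.8 = 5.82 s
v² = v₀² + 2aΔx → Δx = (0² − 57.0²)/(2·-9.8) = 166 m
Maximum height = 85.5 + 166 = 251 m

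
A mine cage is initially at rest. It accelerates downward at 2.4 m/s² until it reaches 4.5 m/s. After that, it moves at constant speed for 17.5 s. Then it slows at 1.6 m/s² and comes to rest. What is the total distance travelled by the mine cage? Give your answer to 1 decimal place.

Phase 1 (accelerating): v₀ = 0 m/s, a = 2.4 m/s².
v = v₀ + at → t = (4.5 − 0) / 2.4 = 1.88 s
v² = v₀² + 2aΔx → Δx = (4.5² − 0²)/(2·2.4) = 4.22 m

Phase 2 (constant speed): v₀ = 4.50 m/s, a = 0 m/s².
v = v₀ + at = 4.50 + (0)(17.5) = 4.50 m/s
Δx = v₀t + ½at² = 4.50·17.5 + 0.5·0·17.5² = 78.8 m

Phase 3 (decelerating): v₀ = 4.50 m/s, a = -1.6 m/s².
v = v₀ + at → t = (0 − 4.50) / -1.6 = 2.81 s
v² = v₀² + 2aΔx → Δx = (0² − 4.50²)/(2·-1.6) = 6.33 m
Total distance = 4.22 + 78.8 + 6.33 = 89.3 m

89.3 m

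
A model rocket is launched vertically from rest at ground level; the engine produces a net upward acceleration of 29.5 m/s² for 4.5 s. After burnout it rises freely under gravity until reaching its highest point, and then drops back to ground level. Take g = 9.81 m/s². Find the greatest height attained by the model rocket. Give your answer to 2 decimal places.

1196.88 m

Phase 1 (powered ascent): v₀ = 0 m/s, a = 29.5 m/s².
v = v₀ + at = 0 + (29.5)(4.5) = 133 m/s
Δx = v₀t + ½at² = 0·4.5 + 0.5·29.5·4.5² = 299 m

Phase 2 (coasting upward): v₀ = 133 m/s, a = -9.81 m/s².
v = v₀ + at → t = (0 − 133) / -9.81 = 13.5 s
v² = v₀² + 2aΔx → Δx = (0² − 133²)/(2·-9.81) = 898 m
Maximum height = 299 + 898 = 1200 m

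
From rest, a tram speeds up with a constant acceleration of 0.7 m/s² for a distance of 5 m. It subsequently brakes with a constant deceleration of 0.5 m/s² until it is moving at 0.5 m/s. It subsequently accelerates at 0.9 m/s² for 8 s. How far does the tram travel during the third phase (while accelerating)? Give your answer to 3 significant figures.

Phase 1 (accelerating): v₀ = 0 m/s, a = 0.7 m/s².
v² = v₀² + 2aΔx = 0² + 2·0.7·5 = 7.00 → v = 2.65 m/s
t = (v − v₀)/a = (2.65 − 0)/0.7 = 3.78 s

Phase 2 (decelerating): v₀ = 2.65 m/s, a = -0.5 m/s².
v = v₀ + at → t = (0.5 − 2.65) / -0.5 = 4.29 s
v² = v₀² + 2aΔx → Δx = (0.5² − 2.65²)/(2·-0.5) = 6.75 m

Phase 3 (accelerating): v₀ = 0.500 m/s, a = 0.9 m/s².
v = v₀ + at = 0.500 + (0.9)(8) = 7.70 m/s
Δx = v₀t + ½at² = 0.500·8 + 0.5·0.9·8² = 32.8 m
Distance in phase 3 = 32.8 m

32.8 m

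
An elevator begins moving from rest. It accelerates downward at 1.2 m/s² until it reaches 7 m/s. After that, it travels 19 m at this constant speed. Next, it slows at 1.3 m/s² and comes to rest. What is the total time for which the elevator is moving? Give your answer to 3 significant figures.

Phase 1 (accelerating): v₀ = 0 m/s, a = 1.2 m/s².
v = v₀ + at → t = (7 − 0) / 1.2 = 5.83 s
v² = v₀² + 2aΔx → Δx = (7² − 0²)/(2·1.2) = 20.4 m

Phase 2 (constant speed): v₀ = 7.00 m/s, a = 0 m/s².
Constant speed: t = d/v = 19/7.00 = 2.71 s

Phase 3 (decelerating): v₀ = 7.00 m/s, a = -1.3 m/s².
v = v₀ + at → t = (0 − 7.00) / -1.3 = 5.38 s
v² = v₀² + 2aΔx → Δx = (0² − 7.00²)/(2·-1.3) = 18.8 m
Total time = 5.83 + 2.71 + 5.38 = 13.9 s

13.9 s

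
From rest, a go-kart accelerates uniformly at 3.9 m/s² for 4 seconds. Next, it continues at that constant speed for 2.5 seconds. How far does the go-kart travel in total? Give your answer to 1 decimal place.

70.2 m

Phase 1 (accelerating): v₀ = 0 m/s, a = 3.9 m/s².
v = v₀ + at = 0 + (3.9)(4) = 15.6 m/s
Δx = v₀t + ½at² = 0·4 + 0.5·3.9·4² = 31.2 m

Phase 2 (constant speed): v₀ = 15.6 m/s, a = 0 m/s².
v = v₀ + at = 15.6 + (0)(2.5) = 15.6 m/s
Δx = v₀t + ½at² = 15.6·2.5 + 0.5·0·2.5² = 39.0 m
Total distance = 31.2 + 39.0 = 70.2 m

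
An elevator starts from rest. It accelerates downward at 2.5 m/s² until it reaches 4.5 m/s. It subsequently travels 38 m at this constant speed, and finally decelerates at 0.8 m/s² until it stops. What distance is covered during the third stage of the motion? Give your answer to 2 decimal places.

Phase 1 (accelerating): v₀ = 0 m/s, a = 2.5 m/s².
v = v₀ + at → t = (4.5 − 0) / 2.5 = 1.80 s
v² = v₀² + 2aΔx → Δx = (4.5² − 0²)/(2·2.5) = 4.05 m

Phase 2 (constant speed): v₀ = 4.50 m/s, a = 0 m/s².
Constant speed: t = d/v = 38/4.50 = 8.44 s

Phase 3 (decelerating): v₀ = 4.50 m/s, a = -0.8 m/s².
v = v₀ + at → t = (0 − 4.50) / -0.8 = 5.62 s
v² = v₀² + 2aΔx → Δx = (0² − 4.50²)/(2·-0.8) = 12.7 m
Distance in phase 3 = 12.7 m

12.66 m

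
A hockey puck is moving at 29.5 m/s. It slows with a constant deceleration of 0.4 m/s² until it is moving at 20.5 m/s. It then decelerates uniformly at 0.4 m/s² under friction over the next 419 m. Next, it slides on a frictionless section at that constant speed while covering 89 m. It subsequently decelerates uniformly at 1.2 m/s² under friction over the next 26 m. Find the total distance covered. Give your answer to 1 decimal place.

Phase 1 (decelerating): v₀ = 29.5 m/s, a = -0.4 m/s².
v = v₀ + at → t = (20.5 − 29.5) / -0.4 = 22.5 s
v² = v₀² + 2aΔx → Δx = (20.5² − 29.5²)/(2·-0.4) = 562 m

Phase 2 (decelerating): v₀ = 20.5 m/s, a = -0.4 m/s².
v² = v₀² + 2aΔx = 20.5² + 2·-0.4·419 = 85.0 → v = 9.22 m/s
t = (v − v₀)/a = (9.22 − 20.5)/-0.4 = 28.2 s

Phase 3 (constant speed): v₀ = 9.22 m/s, a = 0 m/s².
Constant speed: t = d/v = 89/9.22 = 9.65 s

Phase 4 (decelerating): v₀ = 9.22 m/s, a = -1.2 m/s².
v² = v₀² + 2aΔx = 9.22² + 2·-1.2·26 = 22.6 → v = 4.76 m/s
t = (v − v₀)/a = (4.76 − 9.22)/-1.2 = 3.72 s
Total distance = 562 + 419 + 89.0 + 26.0 = 1100 m

1096.5 m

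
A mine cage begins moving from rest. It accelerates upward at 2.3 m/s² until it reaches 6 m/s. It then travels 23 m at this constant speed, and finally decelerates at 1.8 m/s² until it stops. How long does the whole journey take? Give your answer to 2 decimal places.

9.78 s

Phase 1 (accelerating): v₀ = 0 m/s, a = 2.3 m/s².
v = v₀ + at → t = (6 − 0) / 2.3 = 2.61 s
v² = v₀² + 2aΔx → Δx = (6² − 0²)/(2·2.3) = 7.83 m

Phase 2 (constant speed): v₀ = 6.00 m/s, a = 0 m/s².
Constant speed: t = d/v = 23/6.00 = 3.83 s

Phase 3 (decelerating): v₀ = 6.00 m/s, a = -1.8 m/s².
v = v₀ + at → t = (0 − 6.00) / -1.8 = 3.33 s
v² = v₀² + 2aΔx → Δx = (0² − 6.00²)/(2·-1.8) = 10.0 m
Total time = 2.61 + 3.83 + 3.33 = 9.78 s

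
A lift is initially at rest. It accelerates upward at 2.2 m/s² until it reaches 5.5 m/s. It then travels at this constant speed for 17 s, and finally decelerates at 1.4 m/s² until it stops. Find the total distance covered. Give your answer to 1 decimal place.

111.2 m

Phase 1 (accelerating): v₀ = 0 m/s, a = 2.2 m/s².
v = v₀ + at → t = (5.5 − 0) / 2.2 = 2.50 s
v² = v₀² + 2aΔx → Δx = (5.5² − 0²)/(2·2.2) = 6.87 m

Phase 2 (constant speed): v₀ = 5.50 m/s, a = 0 m/s².
v = v₀ + at = 5.50 + (0)(17) = 5.50 m/s
Δx = v₀t + ½at² = 5.50·17 + 0.5·0·17² = 93.5 m

Phase 3 (decelerating): v₀ = 5.50 m/s, a = -1.4 m/s².
v = v₀ + at → t = (0 − 5.50) / -1.4 = 3.93 s
v² = v₀² + 2aΔx → Δx = (0² − 5.50²)/(2·-1.4) = 10.8 m
Total distance = 6.87 + 93.5 + 10.8 = 111 m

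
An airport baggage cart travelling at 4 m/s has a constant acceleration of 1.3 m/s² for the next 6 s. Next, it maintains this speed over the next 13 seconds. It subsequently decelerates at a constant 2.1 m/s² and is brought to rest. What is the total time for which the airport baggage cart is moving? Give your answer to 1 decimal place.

Phase 1 (accelerating): v₀ = 4.00 m/s, a = 1.3 m/s².
v = v₀ + at = 4.00 + (1.3)(6) = 11.8 m/s
Δx = v₀t + ½at² = 4.00·6 + 0.5·1.3·6² = 47.4 m

Phase 2 (constant speed): v₀ = 11.8 m/s, a = 0 m/s².
v = v₀ + at = 11.8 + (0)(13) = 11.8 m/s
Δx = v₀t + ½at² = 11.8·13 + 0.5·0·13² = 153 m

Phase 3 (decelerating): v₀ = 11.8 m/s, a = -2.1 m/s².
v = v₀ + at → t = (0 − 11.8) / -2.1 = 5.62 s
v² = v₀² + 2aΔx → Δx = (0² − 11.8²)/(2·-2.1) = 33.2 m
Total time = 6.00 + 13.0 + 5.62 = 24.6 s

24.6 s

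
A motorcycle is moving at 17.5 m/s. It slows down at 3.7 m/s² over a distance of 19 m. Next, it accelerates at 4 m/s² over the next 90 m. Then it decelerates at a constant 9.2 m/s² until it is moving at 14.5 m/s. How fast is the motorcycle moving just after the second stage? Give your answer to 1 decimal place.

Phase 1 (decelerating): v₀ = 17.5 m/s, a = -3.7 m/s².
v² = v₀² + 2aΔx = 17.5² + 2·-3.7·19 = 166 → v = 12.9 m/s
t = (v − v₀)/a = (12.9 − 17.5)/-3.7 = 1.25 s

Phase 2 (accelerating): v₀ = 12.9 m/s, a = 4 m/s².
v² = v₀² + 2aΔx = 12.9² + 2·4·90 = 886 → v = 29.8 m/s
t = (v − v₀)/a = (29.8 − 12.9)/4 = 4.22 s
Speed at end of phase 2 = 29.8 m/s

29.8 m/s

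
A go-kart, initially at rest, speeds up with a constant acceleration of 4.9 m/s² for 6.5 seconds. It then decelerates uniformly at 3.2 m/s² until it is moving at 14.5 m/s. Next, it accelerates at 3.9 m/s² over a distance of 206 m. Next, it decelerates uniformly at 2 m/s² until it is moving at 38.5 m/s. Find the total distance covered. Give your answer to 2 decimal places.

518.86 m

Phase 1 (accelerating): v₀ = 0 m/s, a = 4.9 m/s².
v = v₀ + at = 0 + (4.9)(6.5) = 31.9 m/s
Δx = v₀t + ½at² = 0·6.5 + 0.5·4.9·6.5² = 104 m

Phase 2 (decelerating): v₀ = 31.9 m/s, a = -3.2 m/s².
v = v₀ + at → t = (14.5 − 31.9) / -3.2 = 5.42 s
v² = v₀² + 2aΔx → Δx = (14.5² − 31.9²)/(2·-3.2) = 126 m

Phase 3 (accelerating): v₀ = 14.5 m/s, a = 3.9 m/s².
v² = v₀² + 2aΔx = 14.5² + 2·3.9·206 = 1820 → v = 42.6 m/s
t = (v − v₀)/a = (42.6 − 14.5)/3.9 = 7.21 s

Phase 4 (decelerating): v₀ = 42.6 m/s, a = -2 m/s².
v = v₀ + at → t = (38.5 − 42.6) / -2 = 2.06 s
v² = v₀² + 2aΔx → Δx = (38.5² − 42.6²)/(2·-2) = 83.7 m
Total distance = 104 + 126 + 206 + 83.7 = 519 m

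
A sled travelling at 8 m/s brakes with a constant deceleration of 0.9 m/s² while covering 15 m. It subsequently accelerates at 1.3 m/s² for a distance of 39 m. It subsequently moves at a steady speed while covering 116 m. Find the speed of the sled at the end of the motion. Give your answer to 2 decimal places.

Phase 1 (decelerating): v₀ = 8.00 m/s, a = -0.9 m/s².
v² = v₀² + 2aΔx = 8.00² + 2·-0.9·15 = 37.0 → v = 6.08 m/s
t = (v − v₀)/a = (6.08 − 8.00)/-0.9 = 2.13 s

Phase 2 (accelerating): v₀ = 6.08 m/s, a = 1.3 m/s².
v² = v₀² + 2aΔx = 6.08² + 2·1.3·39 = 138 → v = 11.8 m/s
t = (v − v₀)/a = (11.8 − 6.08)/1.3 = 4.37 s

Phase 3 (constant speed): v₀ = 11.8 m/s, a = 0 m/s².
Constant speed: t = d/v = 116/11.8 = 9.86 s
Final speed = 11.8 m/s

11.76 m/s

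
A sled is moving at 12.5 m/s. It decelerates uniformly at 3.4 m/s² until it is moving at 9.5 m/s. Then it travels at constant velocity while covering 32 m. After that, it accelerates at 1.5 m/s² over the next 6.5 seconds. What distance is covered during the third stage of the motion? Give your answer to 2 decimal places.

93.44 m

Phase 1 (decelerating): v₀ = 12.5 m/s, a = -3.4 m/s².
v = v₀ + at → t = (9.5 − 12.5) / -3.4 = 0.882 s
v² = v₀² + 2aΔx → Δx = (9.5² − 12.5²)/(2·-3.4) = 9.71 m

Phase 2 (constant speed): v₀ = 9.50 m/s, a = 0 m/s².
Constant speed: t = d/v = 32/9.50 = 3.37 s

Phase 3 (accelerating): v₀ = 9.50 m/s, a = 1.5 m/s².
v = v₀ + at = 9.50 + (1.5)(6.5) = 19.2 m/s
Δx = v₀t + ½at² = 9.50·6.5 + 0.5·1.5·6.5² = 93.4 m
Distance in phase 3 = 93.4 m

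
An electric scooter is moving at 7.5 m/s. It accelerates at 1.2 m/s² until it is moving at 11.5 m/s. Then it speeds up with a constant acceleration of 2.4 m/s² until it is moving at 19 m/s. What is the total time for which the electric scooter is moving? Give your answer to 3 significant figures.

6.46 s

Phase 1 (accelerating): v₀ = 7.50 m/s, a = 1.2 m/s².
v = v₀ + at → t = (11.5 − 7.50) / 1.2 = 3.33 s
v² = v₀² + 2aΔx → Δx = (11.5² − 7.50²)/(2·1.2) = 31.7 m

Phase 2 (accelerating): v₀ = 11.5 m/s, a = 2.4 m/s².
v = v₀ + at → t = (19 − 11.5) / 2.4 = 3.12 s
v² = v₀² + 2aΔx → Δx = (19² − 11.5²)/(2·2.4) = 47.7 m
Total time = 3.33 + 3.12 = 6.46 s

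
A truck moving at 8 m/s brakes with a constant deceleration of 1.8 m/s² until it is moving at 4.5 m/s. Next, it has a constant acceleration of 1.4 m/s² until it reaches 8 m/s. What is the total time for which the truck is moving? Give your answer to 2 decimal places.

Phase 1 (decelerating): v₀ = 8.00 m/s, a = -1.8 m/s².
v = v₀ + at → t = (4.5 − 8.00) / -1.8 = 1.94 s
v² = v₀² + 2aΔx → Δx = (4.5² − 8.00²)/(2·-1.8) = 12.2 m

Phase 2 (accelerating): v₀ = 4.50 m/s, a = 1.4 m/s².
v = v₀ + at → t = (8 − 4.50) / 1.4 = 2.50 s
v² = v₀² + 2aΔx → Δx = (8² − 4.50²)/(2·1.4) = 15.6 m
Total time = 1.94 + 2.50 = 4.44 s

4.44 s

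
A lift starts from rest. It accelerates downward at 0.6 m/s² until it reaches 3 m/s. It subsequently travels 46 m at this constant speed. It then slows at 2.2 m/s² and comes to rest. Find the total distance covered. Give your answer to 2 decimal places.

55.55 m

Phase 1 (accelerating): v₀ = 0 m/s, a = 0.6 m/s².
v = v₀ + at → t = (3 − 0) / 0.6 = 5.00 s
v² = v₀² + 2aΔx → Δx = (3² − 0²)/(2·0.6) = 7.50 m

Phase 2 (constant speed): v₀ = 3.00 m/s, a = 0 m/s².
Constant speed: t = d/v = 46/3.00 = 15.3 s

Phase 3 (decelerating): v₀ = 3.00 m/s, a = -2.2 m/s².
v = v₀ + at → t = (0 − 3.00) / -2.2 = 1.36 s
v² = v₀² + 2aΔx → Δx = (0² − 3.00²)/(2·-2.2) = 2.05 m
Total distance = 7.50 + 46.0 + 2.05 = 55.5 m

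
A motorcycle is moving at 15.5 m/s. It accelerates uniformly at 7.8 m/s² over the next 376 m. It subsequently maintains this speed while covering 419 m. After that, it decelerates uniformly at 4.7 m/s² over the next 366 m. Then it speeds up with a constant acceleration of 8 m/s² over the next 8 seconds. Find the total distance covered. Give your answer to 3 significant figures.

Phase 1 (accelerating): v₀ = 15.5 m/s, a = 7.8 m/s².
v² = v₀² + 2aΔx = 15.5² + 2·7.8·376 = 6110 → v = 78.1 m/s
t = (v − v₀)/a = (78.1 − 15.5)/7.8 = 8.03 s

Phase 2 (constant speed): v₀ = 78.1 m/s, a = 0 m/s².
Constant speed: t = d/v = 419/78.1 = 5.36 s

Phase 3 (decelerating): v₀ = 78.1 m/s, a = -4.7 m/s².
v² = v₀² + 2aΔx = 78.1² + 2·-4.7·366 = 2670 → v = 51.6 m/s
t = (v − v₀)/a = (51.6 − 78.1)/-4.7 = 5.64 s

Phase 4 (accelerating): v₀ = 51.6 m/s, a = 8 m/s².
v = v₀ + at = 51.6 + (8)(8) = 116 m/s
Δx = v₀t + ½at² = 51.6·8 + 0.5·8·8² = 669 m
Total distance = 376 + 419 + 366 + 669 = 1830 m

1830 m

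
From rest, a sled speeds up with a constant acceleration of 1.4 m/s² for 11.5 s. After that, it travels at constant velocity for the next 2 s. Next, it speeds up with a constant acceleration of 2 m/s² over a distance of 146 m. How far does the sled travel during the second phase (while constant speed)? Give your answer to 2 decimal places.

Phase 1 (accelerating): v₀ = 0 m/s, a = 1.4 m/s².
v = v₀ + at = 0 + (1.4)(11.5) = 16.1 m/s
Δx = v₀t + ½at² = 0·11.5 + 0.5·1.4·11.5² = 92.6 m

Phase 2 (constant speed): v₀ = 16.1 m/s, a = 0 m/s².
v = v₀ + at = 16.1 + (0)(2) = 16.1 m/s
Δx = v₀t + ½at² = 16.1·2 + 0.5·0·2² = 32.2 m
Distance in phase 2 = 32.2 m

32.20 m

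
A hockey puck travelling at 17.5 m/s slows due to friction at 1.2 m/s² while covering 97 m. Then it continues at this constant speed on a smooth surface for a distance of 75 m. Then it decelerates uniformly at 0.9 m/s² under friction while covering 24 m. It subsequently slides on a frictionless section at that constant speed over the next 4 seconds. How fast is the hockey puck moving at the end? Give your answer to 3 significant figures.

5.50 m/s

Phase 1 (decelerating): v₀ = 17.5 m/s, a = -1.2 m/s².
v² = v₀² + 2aΔx = 17.5² + 2·-1.2·97 = 73.5 → v = 8.57 m/s
t = (v − v₀)/a = (8.57 − 17.5)/-1.2 = 7.44 s

Phase 2 (constant speed): v₀ = 8.57 m/s, a = 0 m/s².
Constant speed: t = d/v = 75/8.57 = 8.75 s

Phase 3 (decelerating): v₀ = 8.57 m/s, a = -0.9 m/s².
v² = v₀² + 2aΔx = 8.57² + 2·-0.9·24 = 30.2 → v = 5.50 m/s
t = (v − v₀)/a = (5.50 − 8.57)/-0.9 = 3.41 s

Phase 4 (constant speed): v₀ = 5.50 m/s, a = 0 m/s².
v = v₀ + at = 5.50 + (0)(4) = 5.50 m/s
Δx = v₀t + ½at² = 5.50·4 + 0.5·0·4² = 22.0 m
Final speed = 5.50 m/s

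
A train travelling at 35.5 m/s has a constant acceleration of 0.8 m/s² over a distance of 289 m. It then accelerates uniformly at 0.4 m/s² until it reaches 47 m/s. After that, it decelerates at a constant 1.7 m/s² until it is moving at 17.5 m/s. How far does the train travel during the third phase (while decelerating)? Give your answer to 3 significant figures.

560 m

Phase 1 (accelerating): v₀ = 35.5 m/s, a = 0.8 m/s².
v² = v₀² + 2aΔx = 35.5² + 2·0.8·289 = 1720 → v = 41.5 m/s
t = (v − v₀)/a = (41.5 − 35.5)/0.8 = 7.51 s

Phase 2 (accelerating): v₀ = 41.5 m/s, a = 0.4 m/s².
v = v₀ + at → t = (47 − 41.5) / 0.4 = 13.7 s
v² = v₀² + 2aΔx → Δx = (47² − 41.5²)/(2·0.4) = 608 m

Phase 3 (decelerating): v₀ = 47.0 m/s, a = -1.7 m/s².
v = v₀ + at → t = (17.5 − 47.0) / -1.7 = 17.4 s
v² = v₀² + 2aΔx → Δx = (17.5² − 47.0²)/(2·-1.7) = 560 m
Distance in phase 3 = 560 m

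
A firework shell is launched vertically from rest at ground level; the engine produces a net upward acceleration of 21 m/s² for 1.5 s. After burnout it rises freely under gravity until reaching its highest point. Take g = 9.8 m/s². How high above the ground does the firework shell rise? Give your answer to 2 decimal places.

74.25 m

Phase 1 (powered ascent): v₀ = 0 m/s, a = 21 m/s².
v = v₀ + at = 0 + (21)(1.5) = 31.5 m/s
Δx = v₀t + ½at² = 0·1.5 + 0.5·21·1.5² = 23.6 m

Phase 2 (coasting upward): v₀ = 31.5 m/s, a = -9.8 m/s².
v = v₀ + at → t = (0 − 31.5) / -9.8 = 3.21 s
v² = v₀² + 2aΔx → Δx = (0² − 31.5²)/(2·-9.8) = 50.6 m
Maximum height = 23.6 + 50.6 = 74.2 m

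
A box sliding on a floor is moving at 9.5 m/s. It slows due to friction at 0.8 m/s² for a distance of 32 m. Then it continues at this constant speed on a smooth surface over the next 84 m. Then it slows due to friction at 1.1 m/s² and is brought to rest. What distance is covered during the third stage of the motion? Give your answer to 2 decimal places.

17.75 m

Phase 1 (decelerating): v₀ = 9.50 m/s, a = -0.8 m/s².
v² = v₀² + 2aΔx = 9.50² + 2·-0.8·32 = 39.0 → v = 6.25 m/s
t = (v − v₀)/a = (6.25 − 9.50)/-0.8 = 4.06 s

Phase 2 (constant speed): v₀ = 6.25 m/s, a = 0 m/s².
Constant speed: t = d/v = 84/6.25 = 13.4 s

Phase 3 (decelerating): v₀ = 6.25 m/s, a = -1.1 m/s².
v = v₀ + at → t = (0 − 6.25) / -1.1 = 5.68 s
v² = v₀² + 2aΔx → Δx = (0² − 6.25²)/(2·-1.1) = 17.7 m
Distance in phase 3 = 17.7 m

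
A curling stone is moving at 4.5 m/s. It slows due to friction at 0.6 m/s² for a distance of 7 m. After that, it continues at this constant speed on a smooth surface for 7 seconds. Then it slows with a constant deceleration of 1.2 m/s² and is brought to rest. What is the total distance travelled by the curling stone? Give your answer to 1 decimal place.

36.0 m

Phase 1 (decelerating): v₀ = 4.50 m/s, a = -0.6 m/s².
v² = v₀² + 2aΔx = 4.50² + 2·-0.6·7 = 11.8 → v = 3.44 m/s
t = (v − v₀)/a = (3.44 − 4.50)/-0.6 = 1.76 s

Phase 2 (constant speed): v₀ = 3.44 m/s, a = 0 m/s².
v = v₀ + at = 3.44 + (0)(7) = 3.44 m/s
Δx = v₀t + ½at² = 3.44·7 + 0.5·0·7² = 24.1 m

Phase 3 (decelerating): v₀ = 3.44 m/s, a = -1.2 m/s².
v = v₀ + at → t = (0 − 3.44) / -1.2 = 2.87 s
v² = v₀² + 2aΔx → Δx = (0² − 3.44²)/(2·-1.2) = 4.94 m
Total distance = 7.00 + 24.1 + 4.94 = 36.0 m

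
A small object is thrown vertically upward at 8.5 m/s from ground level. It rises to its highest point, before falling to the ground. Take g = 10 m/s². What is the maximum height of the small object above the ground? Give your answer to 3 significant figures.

3.61 m

Phase 1 (rising): v₀ = 8.50 m/s, a = -10 m/s².
v = v₀ + at → t = (0 − 8.50) / -10 = 0.850 s
v² = v₀² + 2aΔx → Δx = (0² − 8.50²)/(2·-10) = 3.61 m
Maximum height = 3.61 m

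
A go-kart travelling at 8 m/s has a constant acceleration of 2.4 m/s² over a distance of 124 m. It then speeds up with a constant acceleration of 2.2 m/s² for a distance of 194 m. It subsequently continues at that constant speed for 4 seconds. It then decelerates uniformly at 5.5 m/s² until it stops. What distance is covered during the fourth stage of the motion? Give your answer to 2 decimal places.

137.53 m

Phase 1 (accelerating): v₀ = 8.00 m/s, a = 2.4 m/s².
v² = v₀² + 2aΔx = 8.00² + 2·2.4·124 = 659 → v = 25.7 m/s
t = (v − v₀)/a = (25.7 − 8.00)/2.4 = 7.36 s

Phase 2 (accelerating): v₀ = 25.7 m/s, a = 2.2 m/s².
v² = v₀² + 2aΔx = 25.7² + 2·2.2·194 = 1510 → v = 38.9 m/s
t = (v − v₀)/a = (38.9 − 25.7)/2.2 = 6.01 s

Phase 3 (constant speed): v₀ = 38.9 m/s, a = 0 m/s².
v = v₀ + at = 38.9 + (0)(4) = 38.9 m/s
Δx = v₀t + ½at² = 38.9·4 + 0.5·0·4² = 156 m

Phase 4 (decelerating): v₀ = 38.9 m/s, a = -5.5 m/s².
v = v₀ + at → t = (0 − 38.9) / -5.5 = 7.07 s
v² = v₀² + 2aΔx → Δx = (0² − 38.9²)/(2·-5.5) = 138 m
Distance in phase 4 = 138 m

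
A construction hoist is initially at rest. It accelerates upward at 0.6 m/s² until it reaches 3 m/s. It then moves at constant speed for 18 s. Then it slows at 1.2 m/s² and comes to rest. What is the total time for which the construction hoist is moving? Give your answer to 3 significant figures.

Phase 1 (accelerating): v₀ = 0 m/s, a = 0.6 m/s².
v = v₀ + at → t = (3 − 0) / 0.6 = 5.00 s
v² = v₀² + 2aΔx → Δx = (3² − 0²)/(2·0.6) = 7.50 m

Phase 2 (constant speed): v₀ = 3.00 m/s, a = 0 m/s².
v = v₀ + at = 3.00 + (0)(18) = 3.00 m/s
Δx = v₀t + ½at² = 3.00·18 + 0.5·0·18² = 54.0 m

Phase 3 (decelerating): v₀ = 3.00 m/s, a = -1.2 m/s².
v = v₀ + at → t = (0 − 3.00) / -1.2 = 2.50 s
v² = v₀² + 2aΔx → Δx = (0² − 3.00²)/(2·-1.2) = 3.75 m
Total time = 5.00 + 18.0 + 2.50 = 25.5 s

25.5 s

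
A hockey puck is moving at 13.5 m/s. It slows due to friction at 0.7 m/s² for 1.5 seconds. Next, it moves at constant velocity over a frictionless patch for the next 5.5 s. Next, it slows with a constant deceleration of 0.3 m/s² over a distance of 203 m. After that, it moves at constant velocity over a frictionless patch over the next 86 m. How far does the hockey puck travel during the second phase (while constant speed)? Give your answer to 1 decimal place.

68.5 m

Phase 1 (decelerating): v₀ = 13.5 m/s, a = -0.7 m/s².
v = v₀ + at = 13.5 + (-0.7)(1.5) = 12.4 m/s
Δx = v₀t + ½at² = 13.5·1.5 + 0.5·-0.7·1.5² = 19.5 m

Phase 2 (constant speed): v₀ = 12.4 m/s, a = 0 m/s².
v = v₀ + at = 12.4 + (0)(5.5) = 12.4 m/s
Δx = v₀t + ½at² = 12.4·5.5 + 0.5·0·5.5² = 68.5 m
Distance in phase 2 = 68.5 m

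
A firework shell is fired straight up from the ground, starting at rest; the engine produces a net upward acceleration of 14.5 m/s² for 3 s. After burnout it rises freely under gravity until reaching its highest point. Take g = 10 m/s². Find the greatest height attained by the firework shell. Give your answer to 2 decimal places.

159.86 m

Phase 1 (powered ascent): v₀ = 0 m/s, a = 14.5 m/s².
v = v₀ + at = 0 + (14.5)(3) = 43.5 m/s
Δx = v₀t + ½at² = 0·3 + 0.5·14.5·3² = 65.2 m

Phase 2 (coasting upward): v₀ = 43.5 m/s, a = -10 m/s².
v = v₀ + at → t = (0 − 43.5) / -10 = 4.35 s
v² = v₀² + 2aΔx → Δx = (0² − 43.5²)/(2·-10) = 94.6 m
Maximum height = 65.2 + 94.6 = 160 m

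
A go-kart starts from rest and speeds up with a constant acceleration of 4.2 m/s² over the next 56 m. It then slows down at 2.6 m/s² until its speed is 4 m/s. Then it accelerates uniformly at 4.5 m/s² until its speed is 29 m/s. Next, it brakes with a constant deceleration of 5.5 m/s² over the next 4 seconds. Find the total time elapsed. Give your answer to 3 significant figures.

21.5 s

Phase 1 (accelerating): v₀ = 0 m/s, a = 4.2 m/s².
v² = v₀² + 2aΔx = 0² + 2·4.2·56 = 470 → v = 21.7 m/s
t = (v − v₀)/a = (21.7 − 0)/4.2 = 5.16 s

Phase 2 (decelerating): v₀ = 21.7 m/s, a = -2.6 m/s².
v = v₀ + at → t = (4 − 21.7) / -2.6 = 6.80 s
v² = v₀² + 2aΔx → Δx = (4² − 21.7²)/(2·-2.6) = 87.4 m

Phase 3 (accelerating): v₀ = 4.00 m/s, a = 4.5 m/s².
v = v₀ + at → t = (29 − 4.00) / 4.5 = 5.56 s
v² = v₀² + 2aΔx → Δx = (29² − 4.00²)/(2·4.5) = 91.7 m

Phase 4 (decelerating): v₀ = 29.0 m/s, a = -5.5 m/s².
v = v₀ + at = 29.0 + (-5.5)(4) = 7.00 m/s
Δx = v₀t + ½at² = 29.0·4 + 0.5·-5.5·4² = 72.0 m
Total time = 5.16 + 6.80 + 5.56 + 4.00 = 21.5 s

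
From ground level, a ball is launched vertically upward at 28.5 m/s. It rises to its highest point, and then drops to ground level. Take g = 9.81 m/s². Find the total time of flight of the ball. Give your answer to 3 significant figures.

5.81 s

Phase 1 (rising): v₀ = 28.5 m/s, a = -9.81 m/s².
v = v₀ + at → t = (0 − 28.5) / -9.81 = 2.91 s
v² = v₀² + 2aΔx → Δx = (0² − 28.5²)/(2·-9.81) = 41.4 m

Phase 2 (falling): v₀ = 0 m/s, a = -9.81 m/s².
Falls 41.4 m from rest: t = √(2·41.4/9.81) = 2.91 s; v = g·t = 28.5 m/s.
Total time = 2.91 + 2.91 = 5.81 s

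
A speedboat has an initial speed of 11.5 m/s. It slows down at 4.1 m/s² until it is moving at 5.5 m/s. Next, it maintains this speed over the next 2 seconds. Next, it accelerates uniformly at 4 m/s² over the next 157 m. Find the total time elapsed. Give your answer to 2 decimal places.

Phase 1 (decelerating): v₀ = 11.5 m/s, a = -4.1 m/s².
v = v₀ + at → t = (5.5 − 11.5) / -4.1 = 1.46 s
v² = v₀² + 2aΔx → Δx = (5.5² − 11.5²)/(2·-4.1) = 12.4 m

Phase 2 (constant speed): v₀ = 5.50 m/s, a = 0 m/s².
v = v₀ + at = 5.50 + (0)(2) = 5.50 m/s
Δx = v₀t + ½at² = 5.50·2 + 0.5·0·2² = 11.0 m

Phase 3 (accelerating): v₀ = 5.50 m/s, a = 4 m/s².
v² = v₀² + 2aΔx = 5.50² + 2·4·157 = 1290 → v = 35.9 m/s
t = (v − v₀)/a = (35.9 − 5.50)/4 = 7.59 s
Total time = 1.46 + 2.00 + 7.59 = 11.1 s

11.05 s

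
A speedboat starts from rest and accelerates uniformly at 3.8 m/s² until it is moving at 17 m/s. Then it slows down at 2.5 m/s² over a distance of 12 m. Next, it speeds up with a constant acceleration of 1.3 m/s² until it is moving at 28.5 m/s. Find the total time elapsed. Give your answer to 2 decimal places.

15.50 s

Phase 1 (accelerating): v₀ = 0 m/s, a = 3.8 m/s².
v = v₀ + at → t = (17 − 0) / 3.8 = 4.47 s
v² = v₀² + 2aΔx → Δx = (17² − 0²)/(2·3.8) = 38.0 m

Phase 2 (decelerating): v₀ = 17.0 m/s, a = -2.5 m/s².
v² = v₀² + 2aΔx = 17.0² + 2·-2.5·12 = 229 → v = 15.1 m/s
t = (v − v₀)/a = (15.1 − 17.0)/-2.5 = 0.747 s

Phase 3 (accelerating): v₀ = 15.1 m/s, a = 1.3 m/s².
v = v₀ + at → t = (28.5 − 15.1) / 1.3 = 10.3 s
v² = v₀² + 2aΔx → Δx = (28.5² − 15.1²)/(2·1.3) = 224 m
Total time = 4.47 + 0.747 + 10.3 = 15.5 s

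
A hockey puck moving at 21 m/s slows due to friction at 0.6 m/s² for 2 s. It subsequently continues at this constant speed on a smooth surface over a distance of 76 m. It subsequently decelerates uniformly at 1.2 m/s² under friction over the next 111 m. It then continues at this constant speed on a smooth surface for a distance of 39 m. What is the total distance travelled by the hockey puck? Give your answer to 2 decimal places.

Phase 1 (decelerating): v₀ = 21.0 m/s, a = -0.6 m/s².
v = v₀ + at = 21.0 + (-0.6)(2) = 19.8 m/s
Δx = v₀t + ½at² = 21.0·2 + 0.5·-0.6·2² = 40.8 m

Phase 2 (constant speed): v₀ = 19.8 m/s, a = 0 m/s².
Constant speed: t = d/v = 76/19.8 = 3.84 s

Phase 3 (decelerating): v₀ = 19.8 m/s, a = -1.2 m/s².
v² = v₀² + 2aΔx = 19.8² + 2·-1.2·111 = 126 → v = 11.2 m/s
t = (v − v₀)/a = (11.2 − 19.8)/-1.2 = 7.16 s

Phase 4 (constant speed): v₀ = 11.2 m/s, a = 0 m/s².
Constant speed: t = d/v = 39/11.2 = 3.48 s
Total distance = 40.8 + 76.0 + 111 + 39.0 = 267 m

266.80 m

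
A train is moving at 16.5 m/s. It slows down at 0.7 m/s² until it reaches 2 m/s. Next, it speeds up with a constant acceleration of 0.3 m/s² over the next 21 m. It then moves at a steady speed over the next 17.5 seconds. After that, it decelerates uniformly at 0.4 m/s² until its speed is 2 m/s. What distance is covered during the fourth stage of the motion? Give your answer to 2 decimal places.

Phase 1 (decelerating): v₀ = 16.5 m/s, a = -0.7 m/s².
v = v₀ + at → t = (2 − 16.5) / -0.7 = 20.7 s
v² = v₀² + 2aΔx → Δx = (2² − 16.5²)/(2·-0.7) = 192 m

Phase 2 (accelerating): v₀ = 2.00 m/s, a = 0.3 m/s².
v² = v₀² + 2aΔx = 2.00² + 2·0.3·21 = 16.6 → v = 4.07 m/s
t = (v − v₀)/a = (4.07 − 2.00)/0.3 = 6.91 s

Phase 3 (constant speed): v₀ = 4.07 m/s, a = 0 m/s².
v = v₀ + at = 4.07 + (0)(17.5) = 4.07 m/s
Δx = v₀t + ½at² = 4.07·17.5 + 0.5·0·17.5² = 71.3 m

Phase 4 (decelerating): v₀ = 4.07 m/s, a = -0.4 m/s².
v = v₀ + at → t = (2 − 4.07) / -0.4 = 5.19 s
v² = v₀² + 2aΔx → Δx = (2² − 4.07²)/(2·-0.4) = 15.8 m
Distance in phase 4 = 15.8 m

15.75 m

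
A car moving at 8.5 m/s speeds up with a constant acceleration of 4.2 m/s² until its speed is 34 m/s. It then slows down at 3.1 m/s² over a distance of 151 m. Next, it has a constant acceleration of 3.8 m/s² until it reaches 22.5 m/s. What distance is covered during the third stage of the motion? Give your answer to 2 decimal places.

Phase 1 (accelerating): v₀ = 8.50 m/s, a = 4.2 m/s².
v = v₀ + at → t = (34 − 8.50) / 4.2 = 6.07 s
v² = v₀² + 2aΔx → Δx = (34² − 8.50²)/(2·4.2) = 129 m

Phase 2 (decelerating): v₀ = 34.0 m/s, a = -3.1 m/s².
v² = v₀² + 2aΔx = 34.0² + 2·-3.1·151 = 220 → v = 14.8 m/s
t = (v − v₀)/a = (14.8 − 34.0)/-3.1 = 6.19 s

Phase 3 (accelerating): v₀ = 14.8 m/s, a = 3.8 m/s².
v = v₀ + at → t = (22.5 − 14.8) / 3.8 = 2.02 s
v² = v₀² + 2aΔx → Δx = (22.5² − 14.8²)/(2·3.8) = 37.7 m
Distance in phase 3 = 37.7 m

37.69 m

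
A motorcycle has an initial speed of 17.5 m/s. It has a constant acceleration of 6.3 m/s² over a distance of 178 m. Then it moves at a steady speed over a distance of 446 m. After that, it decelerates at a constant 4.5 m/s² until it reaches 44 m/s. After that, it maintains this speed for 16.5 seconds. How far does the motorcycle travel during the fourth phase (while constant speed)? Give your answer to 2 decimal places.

726.00 m

Phase 1 (accelerating): v₀ = 17.5 m/s, a = 6.3 m/s².
v² = v₀² + 2aΔx = 17.5² + 2·6.3·178 = 2550 → v = 50.5 m/s
t = (v − v₀)/a = (50.5 − 17.5)/6.3 = 5.24 s

Phase 2 (constant speed): v₀ = 50.5 m/s, a = 0 m/s².
Constant speed: t = d/v = 446/50.5 = 8.83 s

Phase 3 (decelerating): v₀ = 50.5 m/s, a = -4.5 m/s².
v = v₀ + at → t = (44 − 50.5) / -4.5 = 1.44 s
v² = v₀² + 2aΔx → Δx = (44² − 50.5²)/(2·-4.5) = 68.1 m

Phase 4 (constant speed): v₀ = 44.0 m/s, a = 0 m/s².
v = v₀ + at = 44.0 + (0)(16.5) = 44.0 m/s
Δx = v₀t + ½at² = 44.0·16.5 + 0.5·0·16.5² = 726 m
Distance in phase 4 = 726 m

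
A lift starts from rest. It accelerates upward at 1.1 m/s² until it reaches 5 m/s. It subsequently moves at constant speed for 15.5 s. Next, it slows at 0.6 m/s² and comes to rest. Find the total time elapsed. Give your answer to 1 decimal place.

28.4 s

Phase 1 (accelerating): v₀ = 0 m/s, a = 1.1 m/s².
v = v₀ + at → t = (5 − 0) / 1.1 = 4.55 s
v² = v₀² + 2aΔx → Δx = (5² − 0²)/(2·1.1) = 11.4 m

Phase 2 (constant speed): v₀ = 5.00 m/s, a = 0 m/s².
v = v₀ + at = 5.00 + (0)(15.5) = 5.00 m/s
Δx = v₀t + ½at² = 5.00·15.5 + 0.5·0·15.5² = 77.5 m

Phase 3 (decelerating): v₀ = 5.00 m/s, a = -0.6 m/s².
v = v₀ + at → t = (0 − 5.00) / -0.6 = 8.33 s
v² = v₀² + 2aΔx → Δx = (0² − 5.00²)/(2·-0.6) = 20.8 m
Total time = 4.55 + 15.5 + 8.33 = 28.4 s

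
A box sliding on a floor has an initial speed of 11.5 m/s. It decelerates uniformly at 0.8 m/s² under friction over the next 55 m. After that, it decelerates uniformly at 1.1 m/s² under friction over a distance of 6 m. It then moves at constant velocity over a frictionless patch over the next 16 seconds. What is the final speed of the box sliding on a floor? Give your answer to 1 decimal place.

Phase 1 (decelerating): v₀ = 11.5 m/s, a = -0.8 m/s².
v² = v₀² + 2aΔx = 11.5² + 2·-0.8·55 = 44.2 → v = 6.65 m/s
t = (v − v₀)/a = (6.65 − 11.5)/-0.8 = 6.06 s

Phase 2 (decelerating): v₀ = 6.65 m/s, a = -1.1 m/s².
v² = v₀² + 2aΔx = 6.65² + 2·-1.1·6 = 31.0 → v = 5.57 m/s
t = (v − v₀)/a = (5.57 − 6.65)/-1.1 = 0.982 s

Phase 3 (constant speed): v₀ = 5.57 m/s, a = 0 m/s².
v = v₀ + at = 5.57 + (0)(16) = 5.57 m/s
Δx = v₀t + ½at² = 5.57·16 + 0.5·0·16² = 89.2 m
Final speed = 5.57 m/s

5.6 m/s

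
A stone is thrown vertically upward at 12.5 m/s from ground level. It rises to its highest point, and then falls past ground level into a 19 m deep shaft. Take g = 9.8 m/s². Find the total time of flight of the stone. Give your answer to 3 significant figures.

Phase 1 (rising): v₀ = 12.5 m/s, a = -9.8 m/s².
v = v₀ + at → t = (0 − 12.5) / -9.8 = 1.28 s
v² = v₀² + 2aΔx → Δx = (0² − 12.5²)/(2·-9.8) = 7.97 m

Phase 2 (falling): v₀ = 0 m/s, a = -9.8 m/s².
Falls 27.0 m from rest: t = √(2·27.0/9.8) = 2.35 s; v = g·t = 23.0 m/s.
Total time = 1.28 + 2.35 = 3.62 s

3.62 s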